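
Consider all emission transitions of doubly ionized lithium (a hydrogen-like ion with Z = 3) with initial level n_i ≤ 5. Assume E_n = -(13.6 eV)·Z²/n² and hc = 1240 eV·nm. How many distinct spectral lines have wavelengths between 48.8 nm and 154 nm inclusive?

3

Enumerate all n_i → n_f pairs with 1 ≤ n_f < n_i ≤ 5 and compute λ = 1240 / [13.6·9·(1/n_f² − 1/n_i²)].
Lines falling in [48.8, 154] nm: 4→2 (54.03 nm), 3→2 (72.94 nm), 5→3 (142.5 nm).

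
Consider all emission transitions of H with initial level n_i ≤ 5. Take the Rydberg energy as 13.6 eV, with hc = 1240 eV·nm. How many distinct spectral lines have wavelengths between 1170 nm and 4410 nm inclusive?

3

Enumerate all n_i → n_f pairs with 1 ≤ n_f < n_i ≤ 5 and compute λ = 1240 / [13.6·1·(1/n_f² − 1/n_i²)].
Lines falling in [1170, 4410] nm: 5→3 (1282 nm), 4→3 (1876 nm), 5→4 (4052 nm).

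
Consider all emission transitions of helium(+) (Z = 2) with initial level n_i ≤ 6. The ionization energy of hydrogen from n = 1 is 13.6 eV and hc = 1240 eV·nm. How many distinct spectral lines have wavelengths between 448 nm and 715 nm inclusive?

Enumerate all n_i → n_f pairs with 1 ≤ n_f < n_i ≤ 6 and compute λ = 1240 / [13.6·4·(1/n_f² − 1/n_i²)].
Lines falling in [448, 715] nm: 4→3 (468.9 nm), 6→4 (656.5 nm).

2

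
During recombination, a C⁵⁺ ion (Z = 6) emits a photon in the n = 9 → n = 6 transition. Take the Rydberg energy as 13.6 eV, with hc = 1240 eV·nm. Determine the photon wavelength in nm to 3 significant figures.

164 nm

For Z = 6 the level energies scale as Z², so the effective Rydberg energy is 13.6 × 36 = 489.6 eV.
ΔE = 489.6 × (1/6² − 1/9²) = 489.6 × 0.01543 = 7.556 eV.
λ = hc/ΔE = 1240 / 7.556 = 164 nm.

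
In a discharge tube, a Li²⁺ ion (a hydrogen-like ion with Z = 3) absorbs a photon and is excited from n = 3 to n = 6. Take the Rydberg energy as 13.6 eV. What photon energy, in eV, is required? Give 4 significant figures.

The Bohr energies scale as Z², so for Z = 3: E_n = −122.4/n² eV.
E_6 = −122.4/36 = −3.400 eV and E_3 = −122.4/9 = −13.60 eV.
The photon energy is |E_6 − E_3| = 10.20 eV.

10.20 eV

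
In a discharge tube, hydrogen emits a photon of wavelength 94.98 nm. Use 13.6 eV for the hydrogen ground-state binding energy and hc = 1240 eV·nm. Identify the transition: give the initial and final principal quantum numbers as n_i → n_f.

n_i = 5, n_f = 1

The photon energy is ΔE = hc/λ = 1240 / 94.98 = 13.06 eV.
With Z = 1, ΔE = 13.60 × (1/n_f² − 1/n_i²), so 1/n_f² − 1/n_i² = 0.9600.
Trying n_f = 1 gives 1/n_i² = 0.04005, i.e. n_i ≈ 5; this pair matches.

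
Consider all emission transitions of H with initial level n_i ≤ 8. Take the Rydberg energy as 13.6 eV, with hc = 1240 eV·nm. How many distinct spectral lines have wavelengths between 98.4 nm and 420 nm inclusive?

Enumerate all n_i → n_f pairs with 1 ≤ n_f < n_i ≤ 8 and compute λ = 1240 / [13.6·1·(1/n_f² − 1/n_i²)].
Lines falling in [98.4, 420] nm: 3→1 (102.6 nm), 2→1 (121.6 nm), 8→2 (389.0 nm), 7→2 (397.1 nm), 6→2 (410.3 nm).

5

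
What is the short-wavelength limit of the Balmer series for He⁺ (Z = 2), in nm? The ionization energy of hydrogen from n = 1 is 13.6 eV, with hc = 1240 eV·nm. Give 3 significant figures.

91.2 nm

The Balmer series has lower level n_f = 2; the series limit corresponds to n_i → ∞.
ΔE_max = 13.6 × 4 / 2² = 13.60 eV.
λ_min = 1240 / 13.60 = 91.2 nm.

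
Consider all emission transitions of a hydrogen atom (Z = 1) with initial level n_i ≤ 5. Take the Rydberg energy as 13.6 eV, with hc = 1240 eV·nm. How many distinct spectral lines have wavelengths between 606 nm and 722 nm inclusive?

Enumerate all n_i → n_f pairs with 1 ≤ n_f < n_i ≤ 5 and compute λ = 1240 / [13.6·1·(1/n_f² − 1/n_i²)].
Lines falling in [606, 722] nm: 3→2 (656.5 nm).

1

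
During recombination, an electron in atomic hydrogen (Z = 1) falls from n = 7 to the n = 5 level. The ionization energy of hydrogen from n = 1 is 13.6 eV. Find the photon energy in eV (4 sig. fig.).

E_7 = −13.60/49 = −0.2776 eV and E_5 = −13.60/25 = −0.5440 eV.
The photon energy is |E_7 − E_5| = 0.2664 eV.

0.2664 eV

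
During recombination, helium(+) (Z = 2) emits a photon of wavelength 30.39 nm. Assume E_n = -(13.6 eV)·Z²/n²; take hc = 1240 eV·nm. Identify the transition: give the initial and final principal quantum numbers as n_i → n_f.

n_i = 2, n_f = 1

The photon energy is ΔE = hc/λ = 1240 / 30.39 = 40.80 eV.
With Z = 2, ΔE = 54.40 × (1/n_f² − 1/n_i²), so 1/n_f² − 1/n_i² = 0.7501.
Trying n_f = 1 gives 1/n_i² = 0.2499, i.e. n_i ≈ 2; this pair matches.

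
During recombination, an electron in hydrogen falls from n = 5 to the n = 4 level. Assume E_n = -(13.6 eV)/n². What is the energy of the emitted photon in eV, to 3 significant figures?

0.306 eV

E_5 = −13.60/25 = −0.5440 eV and E_4 = −13.60/16 = −0.8500 eV.
The photon energy is |E_5 − E_4| = 0.306 eV.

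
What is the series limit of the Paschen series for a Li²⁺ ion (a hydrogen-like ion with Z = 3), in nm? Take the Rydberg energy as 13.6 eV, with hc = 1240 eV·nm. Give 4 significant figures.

The Paschen series has lower level n_f = 3; the series limit corresponds to n_i → ∞.
ΔE_max = 13.6 × 9 / 3² = 13.60 eV.
λ_min = 1240 / 13.60 = 91.18 nm.

91.18 nm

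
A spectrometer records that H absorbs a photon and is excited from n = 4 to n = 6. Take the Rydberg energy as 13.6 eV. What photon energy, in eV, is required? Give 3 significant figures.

0.472 eV

E_6 = −13.60/36 = −0.3778 eV and E_4 = −13.60/16 = −0.8500 eV.
The photon energy is |E_6 − E_4| = 0.472 eV.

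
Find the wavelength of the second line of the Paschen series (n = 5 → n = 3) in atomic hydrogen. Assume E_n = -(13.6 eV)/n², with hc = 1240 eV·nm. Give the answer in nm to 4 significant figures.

1282 nm

The Paschen series terminates on n_f = 3; the second line has n_i = 3+2 = 5.
ΔE = 13.60 × (1/3² − 1/5²) = 0.9671 eV.
λ = 1240 / 0.9671 = 1282 nm.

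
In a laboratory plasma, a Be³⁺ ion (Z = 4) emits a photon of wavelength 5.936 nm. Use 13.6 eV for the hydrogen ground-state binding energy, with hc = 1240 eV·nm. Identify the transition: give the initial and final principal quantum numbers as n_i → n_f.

The photon energy is ΔE = hc/λ = 1240 / 5.936 = 208.9 eV.
With Z = 4, ΔE = 217.6 × (1/n_f² − 1/n_i²), so 1/n_f² − 1/n_i² = 0.9600.
Trying n_f = 1 gives 1/n_i² = 0.04001, i.e. n_i ≈ 5; this pair matches.

n_i = 5, n_f = 1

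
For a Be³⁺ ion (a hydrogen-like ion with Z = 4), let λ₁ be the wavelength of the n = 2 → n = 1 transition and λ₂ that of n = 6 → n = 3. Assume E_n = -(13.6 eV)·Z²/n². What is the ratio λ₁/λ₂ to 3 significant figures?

λ ∝ 1/ΔE ∝ 1/(1/n_f² − 1/n_i²), and the Z² and hc factors cancel in the ratio.
λ₁/λ₂ = (1/3² − 1/6²)/(1/1² − 1/2²) = 0.08333/0.7500 = 0.111.

0.111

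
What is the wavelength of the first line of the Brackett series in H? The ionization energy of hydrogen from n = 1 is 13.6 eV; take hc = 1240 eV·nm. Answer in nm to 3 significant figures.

The Brackett series terminates on n_f = 4; the first line has n_i = 4+1 = 5.
ΔE = 13.60 × (1/4² − 1/5²) = 0.3060 eV.
λ = 1240 / 0.3060 = 4050 nm.

4050 nm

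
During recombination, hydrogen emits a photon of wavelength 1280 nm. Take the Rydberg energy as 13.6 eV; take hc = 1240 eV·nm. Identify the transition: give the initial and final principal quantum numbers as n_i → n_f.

n_i = 5, n_f = 3

The photon energy is ΔE = hc/λ = 1240 / 1280 = 0.9688 eV.
With Z = 1, ΔE = 13.60 × (1/n_f² − 1/n_i²), so 1/n_f² − 1/n_i² = 0.07123.
Trying n_f = 3 gives 1/n_i² = 0.03988, i.e. n_i ≈ 5; this pair matches.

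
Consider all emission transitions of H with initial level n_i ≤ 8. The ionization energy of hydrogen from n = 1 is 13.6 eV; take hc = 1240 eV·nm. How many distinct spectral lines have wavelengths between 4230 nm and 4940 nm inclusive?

Enumerate all n_i → n_f pairs with 1 ≤ n_f < n_i ≤ 8 and compute λ = 1240 / [13.6·1·(1/n_f² − 1/n_i²)].
Lines falling in [4230, 4940] nm: 7→5 (4654 nm).

1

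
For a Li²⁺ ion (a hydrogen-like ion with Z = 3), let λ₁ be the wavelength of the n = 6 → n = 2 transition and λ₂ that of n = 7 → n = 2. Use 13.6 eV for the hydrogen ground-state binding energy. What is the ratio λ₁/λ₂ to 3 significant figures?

1.03

λ ∝ 1/ΔE ∝ 1/(1/n_f² − 1/n_i²), and the Z² and hc factors cancel in the ratio.
λ₁/λ₂ = (1/2² − 1/7²)/(1/2² − 1/6²) = 0.2296/0.2222 = 1.03.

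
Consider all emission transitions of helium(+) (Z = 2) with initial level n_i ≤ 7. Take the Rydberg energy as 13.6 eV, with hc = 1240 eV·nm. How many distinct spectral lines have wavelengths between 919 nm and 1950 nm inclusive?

Enumerate all n_i → n_f pairs with 1 ≤ n_f < n_i ≤ 7 and compute λ = 1240 / [13.6·4·(1/n_f² − 1/n_i²)].
Lines falling in [919, 1950] nm: 5→4 (1013 nm), 7→5 (1163 nm), 6→5 (1865 nm).

3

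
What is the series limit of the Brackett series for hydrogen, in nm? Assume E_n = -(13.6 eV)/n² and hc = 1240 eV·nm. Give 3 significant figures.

1460 nm

The Brackett series has lower level n_f = 4; the series limit corresponds to n_i → ∞.
ΔE_max = 13.6 × 1 / 4² = 0.8500 eV.
λ_min = 1240 / 0.8500 = 1460 nm.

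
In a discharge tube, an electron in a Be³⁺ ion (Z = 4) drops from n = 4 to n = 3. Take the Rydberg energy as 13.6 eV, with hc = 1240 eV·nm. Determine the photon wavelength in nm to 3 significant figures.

For Z = 4 the level energies scale as Z², so the effective Rydberg energy is 13.6 × 16 = 217.6 eV.
ΔE = 217.6 × (1/3² − 1/4²) = 217.6 × 0.04861 = 10.58 eV.
λ = hc/ΔE = 1240 / 10.58 = 117 nm.

117 nm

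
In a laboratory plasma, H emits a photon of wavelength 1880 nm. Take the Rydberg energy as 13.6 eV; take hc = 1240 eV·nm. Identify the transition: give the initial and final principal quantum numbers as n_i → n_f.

The photon energy is ΔE = hc/λ = 1240 / 1880 = 0.6596 eV.
With Z = 1, ΔE = 13.60 × (1/n_f² − 1/n_i²), so 1/n_f² − 1/n_i² = 0.04850.
Trying n_f = 3 gives 1/n_i² = 0.06261, i.e. n_i ≈ 4; this pair matches.

n_i = 4, n_f = 3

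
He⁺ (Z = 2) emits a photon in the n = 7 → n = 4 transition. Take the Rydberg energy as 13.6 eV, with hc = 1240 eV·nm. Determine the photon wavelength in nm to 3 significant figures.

542 nm

For Z = 2 the level energies scale as Z², so the effective Rydberg energy is 13.6 × 4 = 54.40 eV.
ΔE = 54.40 × (1/4² − 1/7²) = 54.40 × 0.04209 = 2.290 eV.
λ = hc/ΔE = 1240 / 2.290 = 542 nm.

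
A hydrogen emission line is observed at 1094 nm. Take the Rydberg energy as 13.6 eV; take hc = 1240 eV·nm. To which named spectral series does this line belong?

ΔE = 1240/1094 = 1.133 eV.
This matches 13.6 × (1/3² − 1/6²), so n_f = 3: the Paschen series.

Paschen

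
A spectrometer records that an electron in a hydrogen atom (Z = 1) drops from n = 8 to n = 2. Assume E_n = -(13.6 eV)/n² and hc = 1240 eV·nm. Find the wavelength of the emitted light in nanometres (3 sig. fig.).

ΔE = 13.60 × (1/2² − 1/8²) = 13.60 × 0.2344 = 3.188 eV.
λ = hc/ΔE = 1240 / 3.188 = 389 nm.
This line belongs to the Balmer series.

389 nm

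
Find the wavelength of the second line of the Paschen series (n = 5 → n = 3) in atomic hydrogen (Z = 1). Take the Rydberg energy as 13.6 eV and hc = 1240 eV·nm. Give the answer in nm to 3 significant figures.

The Paschen series terminates on n_f = 3; the second line has n_i = 3+2 = 5.
ΔE = 13.60 × (1/3² − 1/5²) = 0.9671 eV.
λ = 1240 / 0.9671 = 1280 nm.

1280 nm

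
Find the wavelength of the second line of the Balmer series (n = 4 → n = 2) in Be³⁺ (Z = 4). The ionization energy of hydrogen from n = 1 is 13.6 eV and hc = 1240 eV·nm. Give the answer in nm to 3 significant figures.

30.4 nm

The Balmer series terminates on n_f = 2; the second line has n_i = 2+2 = 4.
ΔE = 217.6 × (1/2² − 1/4²) = 40.80 eV.
λ = 1240 / 40.80 = 30.4 nm.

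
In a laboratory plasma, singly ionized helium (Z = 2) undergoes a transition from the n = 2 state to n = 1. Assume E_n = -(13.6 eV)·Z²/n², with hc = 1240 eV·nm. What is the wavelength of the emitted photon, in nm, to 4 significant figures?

For Z = 2 the level energies scale as Z², so the effective Rydberg energy is 13.6 × 4 = 54.40 eV.
ΔE = 54.40 × (1/1² − 1/2²) = 54.40 × 0.7500 = 40.80 eV.
λ = hc/ΔE = 1240 / 40.80 = 30.39 nm.

30.39 nm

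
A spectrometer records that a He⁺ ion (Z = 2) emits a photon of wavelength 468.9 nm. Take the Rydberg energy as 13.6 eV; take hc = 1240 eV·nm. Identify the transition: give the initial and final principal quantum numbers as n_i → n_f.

n_i = 4, n_f = 3

The photon energy is ΔE = hc/λ = 1240 / 468.9 = 2.644 eV.
With Z = 2, ΔE = 54.40 × (1/n_f² − 1/n_i²), so 1/n_f² − 1/n_i² = 0.04861.
Trying n_f = 3 gives 1/n_i² = 0.06250, i.e. n_i ≈ 4; this pair matches.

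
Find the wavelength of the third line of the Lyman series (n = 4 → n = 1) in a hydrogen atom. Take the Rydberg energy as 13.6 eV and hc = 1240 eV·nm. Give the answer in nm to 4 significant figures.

The Lyman series terminates on n_f = 1; the third line has n_i = 1+3 = 4.
ΔE = 13.60 × (1/1² − 1/4²) = 12.75 eV.
λ = 1240 / 12.75 = 97.25 nm.

97.25 nm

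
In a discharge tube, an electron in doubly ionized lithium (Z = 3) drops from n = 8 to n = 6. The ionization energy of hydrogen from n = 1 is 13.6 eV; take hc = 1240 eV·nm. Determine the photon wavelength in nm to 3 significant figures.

For Z = 3 the level energies scale as Z², so the effective Rydberg energy is 13.6 × 9 = 122.4 eV.
ΔE = 122.4 × (1/6² − 1/8²) = 122.4 × 0.01215 = 1.488 eV.
λ = hc/ΔE = 1240 / 1.488 = 834 nm.

834 nm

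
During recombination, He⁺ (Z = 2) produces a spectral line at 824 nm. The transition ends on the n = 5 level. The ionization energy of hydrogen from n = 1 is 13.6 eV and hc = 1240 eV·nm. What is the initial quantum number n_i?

The photon energy is ΔE = hc/λ = 1240 / 824 = 1.505 eV.
With Z = 2, ΔE = 54.40 × (1/n_f² − 1/n_i²), so 1/n_f² − 1/n_i² = 0.02766.
With n_f = 5: 1/n_i² = 1/25 − 0.02766 = 0.01234, so n_i ≈ 9.00.

n_i = 9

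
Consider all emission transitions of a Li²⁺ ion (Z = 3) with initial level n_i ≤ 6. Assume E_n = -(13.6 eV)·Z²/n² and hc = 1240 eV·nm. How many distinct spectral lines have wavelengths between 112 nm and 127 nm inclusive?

1

Enumerate all n_i → n_f pairs with 1 ≤ n_f < n_i ≤ 6 and compute λ = 1240 / [13.6·9·(1/n_f² − 1/n_i²)].
Lines falling in [112, 127] nm: 6→3 (121.6 nm).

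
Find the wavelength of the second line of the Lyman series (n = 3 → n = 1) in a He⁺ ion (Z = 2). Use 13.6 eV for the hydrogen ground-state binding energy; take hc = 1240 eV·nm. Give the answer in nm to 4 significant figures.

The Lyman series terminates on n_f = 1; the second line has n_i = 1+2 = 3.
ΔE = 54.40 × (1/1² − 1/3²) = 48.36 eV.
λ = 1240 / 48.36 = 25.64 nm.

25.64 nm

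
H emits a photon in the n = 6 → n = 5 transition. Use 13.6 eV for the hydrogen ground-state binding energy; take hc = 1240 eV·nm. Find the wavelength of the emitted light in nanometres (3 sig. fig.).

ΔE = 13.60 × (1/5² − 1/6²) = 13.60 × 0.01222 = 0.1662 eV.
λ = hc/ΔE = 1240 / 0.1662 = 7460 nm.

7460 nm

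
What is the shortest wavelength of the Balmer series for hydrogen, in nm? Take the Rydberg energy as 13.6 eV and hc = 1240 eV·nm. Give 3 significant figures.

365 nm

The Balmer series has lower level n_f = 2; the series limit corresponds to n_i → ∞.
ΔE_max = 13.6 × 1 / 2² = 3.400 eV.
λ_min = 1240 / 3.400 = 365 nm.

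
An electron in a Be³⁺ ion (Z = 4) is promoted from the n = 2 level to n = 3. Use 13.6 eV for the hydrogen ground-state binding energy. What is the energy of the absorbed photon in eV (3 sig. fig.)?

30.2 eV

The Bohr energies scale as Z², so for Z = 4: E_n = −217.6/n² eV.
E_3 = −217.6/9 = −24.18 eV and E_2 = −217.6/4 = −54.40 eV.
The photon energy is |E_3 − E_2| = 30.2 eV.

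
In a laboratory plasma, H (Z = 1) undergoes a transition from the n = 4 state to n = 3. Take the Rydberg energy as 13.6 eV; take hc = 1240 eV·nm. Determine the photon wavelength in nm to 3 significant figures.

ΔE = 13.60 × (1/3² − 1/4²) = 13.60 × 0.04861 = 0.6611 eV.
λ = hc/ΔE = 1240 / 0.6611 = 1880 nm.
This line belongs to the Paschen series.

1880 nm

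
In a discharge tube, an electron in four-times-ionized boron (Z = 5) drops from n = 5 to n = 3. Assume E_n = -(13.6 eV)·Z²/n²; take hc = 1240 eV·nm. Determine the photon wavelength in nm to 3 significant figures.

For Z = 5 the level energies scale as Z², so the effective Rydberg energy is 13.6 × 25 = 340.0 eV.
ΔE = 340.0 × (1/3² − 1/5²) = 340.0 × 0.07111 = 24.18 eV.
λ = hc/ΔE = 1240 / 24.18 = 51.3 nm.

51.3 nm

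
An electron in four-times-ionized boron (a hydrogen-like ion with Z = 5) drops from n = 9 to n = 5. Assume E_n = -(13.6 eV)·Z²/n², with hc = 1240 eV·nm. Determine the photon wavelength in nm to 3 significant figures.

For Z = 5 the level energies scale as Z², so the effective Rydberg energy is 13.6 × 25 = 340.0 eV.
ΔE = 340.0 × (1/5² − 1/9²) = 340.0 × 0.02765 = 9.402 eV.
λ = hc/ΔE = 1240 / 9.402 = 132 nm.

132 nm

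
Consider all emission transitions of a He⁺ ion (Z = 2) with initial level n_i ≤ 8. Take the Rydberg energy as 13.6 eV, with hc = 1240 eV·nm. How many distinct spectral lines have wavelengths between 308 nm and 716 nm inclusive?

5

Enumerate all n_i → n_f pairs with 1 ≤ n_f < n_i ≤ 8 and compute λ = 1240 / [13.6·4·(1/n_f² − 1/n_i²)].
Lines falling in [308, 716] nm: 5→3 (320.5 nm), 4→3 (468.9 nm), 8→4 (486.3 nm), 7→4 (541.5 nm), 6→4 (656.5 nm).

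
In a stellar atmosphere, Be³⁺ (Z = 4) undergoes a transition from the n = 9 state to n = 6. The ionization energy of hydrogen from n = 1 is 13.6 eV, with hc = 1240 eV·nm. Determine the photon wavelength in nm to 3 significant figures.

For Z = 4 the level energies scale as Z², so the effective Rydberg energy is 13.6 × 16 = 217.6 eV.
ΔE = 217.6 × (1/6² − 1/9²) = 217.6 × 0.01543 = 3.358 eV.
λ = hc/ΔE = 1240 / 3.358 = 369 nm.

369 nm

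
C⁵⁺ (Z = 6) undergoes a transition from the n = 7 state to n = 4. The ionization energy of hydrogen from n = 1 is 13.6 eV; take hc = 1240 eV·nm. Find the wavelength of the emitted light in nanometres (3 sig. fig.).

60.2 nm

For Z = 6 the level energies scale as Z², so the effective Rydberg energy is 13.6 × 36 = 489.6 eV.
ΔE = 489.6 × (1/4² − 1/7²) = 489.6 × 0.04209 = 20.61 eV.
λ = hc/ΔE = 1240 / 20.61 = 60.2 nm.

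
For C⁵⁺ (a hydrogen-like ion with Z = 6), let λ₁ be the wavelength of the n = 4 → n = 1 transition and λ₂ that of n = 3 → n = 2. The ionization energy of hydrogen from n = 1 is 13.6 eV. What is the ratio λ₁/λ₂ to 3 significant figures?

λ ∝ 1/ΔE ∝ 1/(1/n_f² − 1/n_i²), and the Z² and hc factors cancel in the ratio.
λ₁/λ₂ = (1/2² − 1/3²)/(1/1² − 1/4²) = 0.1389/0.9375 = 0.148.

0.148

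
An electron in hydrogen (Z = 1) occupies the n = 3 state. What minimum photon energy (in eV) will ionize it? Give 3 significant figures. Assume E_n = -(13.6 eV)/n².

E_3 = −13.60/9 = −1.51 eV, so ionization (to E = 0) requires 1.51 eV.

1.51 eV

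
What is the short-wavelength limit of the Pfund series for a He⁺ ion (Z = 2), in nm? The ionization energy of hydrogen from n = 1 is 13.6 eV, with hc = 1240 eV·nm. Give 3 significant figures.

570 nm

The Pfund series has lower level n_f = 5; the series limit corresponds to n_i → ∞.
ΔE_max = 13.6 × 4 / 5² = 2.176 eV.
λ_min = 1240 / 2.176 = 570 nm.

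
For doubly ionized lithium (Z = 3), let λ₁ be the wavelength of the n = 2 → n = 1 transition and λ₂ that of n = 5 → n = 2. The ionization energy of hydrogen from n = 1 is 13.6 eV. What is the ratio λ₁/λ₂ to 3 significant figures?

0.280

λ ∝ 1/ΔE ∝ 1/(1/n_f² − 1/n_i²), and the Z² and hc factors cancel in the ratio.
λ₁/λ₂ = (1/2² − 1/5²)/(1/1² − 1/2²) = 0.2100/0.7500 = 0.280.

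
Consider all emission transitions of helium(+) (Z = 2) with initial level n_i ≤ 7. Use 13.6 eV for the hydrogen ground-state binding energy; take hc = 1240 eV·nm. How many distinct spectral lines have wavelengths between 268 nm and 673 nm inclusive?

Enumerate all n_i → n_f pairs with 1 ≤ n_f < n_i ≤ 7 and compute λ = 1240 / [13.6·4·(1/n_f² − 1/n_i²)].
Lines falling in [268, 673] nm: 6→3 (273.5 nm), 5→3 (320.5 nm), 4→3 (468.9 nm), 7→4 (541.5 nm), 6→4 (656.5 nm).

5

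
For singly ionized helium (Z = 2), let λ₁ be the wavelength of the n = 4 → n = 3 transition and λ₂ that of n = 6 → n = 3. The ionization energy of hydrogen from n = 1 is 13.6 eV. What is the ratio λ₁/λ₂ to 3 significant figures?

1.71

λ ∝ 1/ΔE ∝ 1/(1/n_f² − 1/n_i²), and the Z² and hc factors cancel in the ratio.
λ₁/λ₂ = (1/3² − 1/6²)/(1/3² − 1/4²) = 0.08333/0.04861 = 1.71.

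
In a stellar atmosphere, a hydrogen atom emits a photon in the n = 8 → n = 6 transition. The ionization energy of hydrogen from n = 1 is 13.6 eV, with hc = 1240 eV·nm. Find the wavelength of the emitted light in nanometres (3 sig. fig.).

7500 nm

ΔE = 13.60 × (1/6² − 1/8²) = 13.60 × 0.01215 = 0.1653 eV.
λ = hc/ΔE = 1240 / 0.1653 = 7500 nm.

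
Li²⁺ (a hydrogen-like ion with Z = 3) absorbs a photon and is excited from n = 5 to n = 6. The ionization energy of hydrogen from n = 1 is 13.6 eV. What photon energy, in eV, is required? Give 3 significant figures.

The Bohr energies scale as Z², so for Z = 3: E_n = −122.4/n² eV.
E_6 = −122.4/36 = −3.400 eV and E_5 = −122.4/25 = −4.896 eV.
The photon energy is |E_6 − E_5| = 1.50 eV.

1.50 eV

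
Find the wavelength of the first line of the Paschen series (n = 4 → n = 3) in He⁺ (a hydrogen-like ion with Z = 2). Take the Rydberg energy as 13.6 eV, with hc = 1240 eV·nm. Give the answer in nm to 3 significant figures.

469 nm

The Paschen series terminates on n_f = 3; the first line has n_i = 3+1 = 4.
ΔE = 54.40 × (1/3² − 1/4²) = 2.644 eV.
λ = 1240 / 2.644 = 469 nm.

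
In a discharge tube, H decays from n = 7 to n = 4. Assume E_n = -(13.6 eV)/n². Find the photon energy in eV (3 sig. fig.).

0.572 eV

E_7 = −13.60/49 = −0.2776 eV and E_4 = −13.60/16 = −0.8500 eV.
The photon energy is |E_7 − E_4| = 0.572 eV.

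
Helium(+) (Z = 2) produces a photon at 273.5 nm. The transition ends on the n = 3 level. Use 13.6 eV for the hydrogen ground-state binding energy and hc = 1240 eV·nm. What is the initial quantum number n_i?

n_i = 6

The photon energy is ΔE = hc/λ = 1240 / 273.5 = 4.534 eV.
With Z = 2, ΔE = 54.40 × (1/n_f² − 1/n_i²), so 1/n_f² − 1/n_i² = 0.08334.
With n_f = 3: 1/n_i² = 1/9 − 0.08334 = 0.02777, so n_i ≈ 6.00.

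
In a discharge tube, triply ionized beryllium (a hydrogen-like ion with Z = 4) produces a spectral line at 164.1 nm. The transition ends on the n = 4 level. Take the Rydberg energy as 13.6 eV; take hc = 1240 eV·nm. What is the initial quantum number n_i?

The photon energy is ΔE = hc/λ = 1240 / 164.1 = 7.556 eV.
With Z = 4, ΔE = 217.6 × (1/n_f² − 1/n_i²), so 1/n_f² − 1/n_i² = 0.03473.
With n_f = 4: 1/n_i² = 1/16 − 0.03473 = 0.02777, so n_i ≈ 6.00.

n_i = 6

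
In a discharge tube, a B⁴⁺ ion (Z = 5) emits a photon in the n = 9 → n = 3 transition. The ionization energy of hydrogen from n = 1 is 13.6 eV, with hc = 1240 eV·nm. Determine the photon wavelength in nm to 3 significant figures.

36.9 nm

For Z = 5 the level energies scale as Z², so the effective Rydberg energy is 13.6 × 25 = 340.0 eV.
ΔE = 340.0 × (1/3² − 1/9²) = 340.0 × 0.09877 = 33.58 eV.
λ = hc/ΔE = 1240 / 33.58 = 36.9 nm.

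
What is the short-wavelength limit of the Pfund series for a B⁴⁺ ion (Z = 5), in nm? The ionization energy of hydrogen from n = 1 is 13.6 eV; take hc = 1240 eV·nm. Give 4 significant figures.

The Pfund series has lower level n_f = 5; the series limit corresponds to n_i → ∞.
ΔE_max = 13.6 × 25 / 5² = 13.60 eV.
λ_min = 1240 / 13.60 = 91.18 nm.

91.18 nm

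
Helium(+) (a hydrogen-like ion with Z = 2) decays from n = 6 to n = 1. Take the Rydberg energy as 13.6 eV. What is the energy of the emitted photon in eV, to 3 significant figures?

52.9 eV

The Bohr energies scale as Z², so for Z = 2: E_n = −54.40/n² eV.
E_6 = −54.40/36 = −1.511 eV and E_1 = −54.40/1 = −54.40 eV.
The photon energy is |E_6 − E_1| = 52.9 eV.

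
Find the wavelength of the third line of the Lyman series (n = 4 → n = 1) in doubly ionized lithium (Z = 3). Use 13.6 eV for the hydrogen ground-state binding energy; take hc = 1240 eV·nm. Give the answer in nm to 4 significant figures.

The Lyman series terminates on n_f = 1; the third line has n_i = 1+3 = 4.
ΔE = 122.4 × (1/1² − 1/4²) = 114.8 eV.
λ = 1240 / 114.8 = 10.81 nm.

10.81 nm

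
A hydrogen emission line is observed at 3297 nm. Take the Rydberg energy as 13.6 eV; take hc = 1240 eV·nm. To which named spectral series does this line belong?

ΔE = 1240/3297 = 0.3761 eV.
This matches 13.6 × (1/5² − 1/9²), so n_f = 5: the Pfund series.

Pfund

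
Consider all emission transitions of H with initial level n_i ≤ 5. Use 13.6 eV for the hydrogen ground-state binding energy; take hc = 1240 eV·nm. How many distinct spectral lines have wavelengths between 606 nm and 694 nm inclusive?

1

Enumerate all n_i → n_f pairs with 1 ≤ n_f < n_i ≤ 5 and compute λ = 1240 / [13.6·1·(1/n_f² − 1/n_i²)].
Lines falling in [606, 694] nm: 3→2 (656.5 nm).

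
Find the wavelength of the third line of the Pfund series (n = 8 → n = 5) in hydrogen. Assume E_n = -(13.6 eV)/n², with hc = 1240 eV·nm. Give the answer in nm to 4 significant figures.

The Pfund series terminates on n_f = 5; the third line has n_i = 5+3 = 8.
ΔE = 13.60 × (1/5² − 1/8²) = 0.3315 eV.
λ = 1240 / 0.3315 = 3741 nm.

3741 nm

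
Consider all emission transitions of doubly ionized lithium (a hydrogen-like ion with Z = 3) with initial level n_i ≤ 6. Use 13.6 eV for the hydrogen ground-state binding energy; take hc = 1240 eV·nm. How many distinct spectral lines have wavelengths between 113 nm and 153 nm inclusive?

Enumerate all n_i → n_f pairs with 1 ≤ n_f < n_i ≤ 6 and compute λ = 1240 / [13.6·9·(1/n_f² − 1/n_i²)].
Lines falling in [113, 153] nm: 6→3 (121.6 nm), 5→3 (142.5 nm).

2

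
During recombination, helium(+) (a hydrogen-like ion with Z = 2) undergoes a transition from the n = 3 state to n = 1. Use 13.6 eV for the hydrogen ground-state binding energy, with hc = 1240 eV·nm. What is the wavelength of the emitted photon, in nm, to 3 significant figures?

25.6 nm

For Z = 2 the level energies scale as Z², so the effective Rydberg energy is 13.6 × 4 = 54.40 eV.
ΔE = 54.40 × (1/1² − 1/3²) = 54.40 × 0.8889 = 48.36 eV.
λ = hc/ΔE = 1240 / 48.36 = 25.6 nm.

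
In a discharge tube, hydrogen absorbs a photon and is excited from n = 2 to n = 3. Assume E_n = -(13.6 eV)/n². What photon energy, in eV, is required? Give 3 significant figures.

E_3 = −13.60/9 = −1.511 eV and E_2 = −13.60/4 = −3.400 eV.
The photon energy is |E_3 − E_2| = 1.89 eV.

1.89 eV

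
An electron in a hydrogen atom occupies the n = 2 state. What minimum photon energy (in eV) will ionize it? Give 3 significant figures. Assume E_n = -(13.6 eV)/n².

3.40 eV

E_2 = −13.60/4 = −3.40 eV, so ionization (to E = 0) requires 3.40 eV.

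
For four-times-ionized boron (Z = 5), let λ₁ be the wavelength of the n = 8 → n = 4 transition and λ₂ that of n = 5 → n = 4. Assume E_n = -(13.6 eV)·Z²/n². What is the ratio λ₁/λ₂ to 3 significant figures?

λ ∝ 1/ΔE ∝ 1/(1/n_f² − 1/n_i²), and the Z² and hc factors cancel in the ratio.
λ₁/λ₂ = (1/4² − 1/5²)/(1/4² − 1/8²) = 0.02250/0.04688 = 0.480.

0.480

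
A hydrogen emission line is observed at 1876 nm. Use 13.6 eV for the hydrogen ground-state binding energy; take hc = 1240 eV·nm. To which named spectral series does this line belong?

ΔE = 1240/1876 = 0.6610 eV.
This matches 13.6 × (1/3² − 1/4²), so n_f = 3: the Paschen series.

Paschen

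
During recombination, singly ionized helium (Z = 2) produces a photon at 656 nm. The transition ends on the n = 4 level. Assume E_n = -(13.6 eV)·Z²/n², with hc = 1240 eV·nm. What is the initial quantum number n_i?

n_i = 6

The photon energy is ΔE = hc/λ = 1240 / 656 = 1.890 eV.
With Z = 2, ΔE = 54.40 × (1/n_f² − 1/n_i²), so 1/n_f² − 1/n_i² = 0.03475.
With n_f = 4: 1/n_i² = 1/16 − 0.03475 = 0.02775, so n_i ≈ 6.00.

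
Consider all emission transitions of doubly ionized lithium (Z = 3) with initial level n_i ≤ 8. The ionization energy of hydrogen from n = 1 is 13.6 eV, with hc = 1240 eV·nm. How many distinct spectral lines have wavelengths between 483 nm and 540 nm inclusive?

1

Enumerate all n_i → n_f pairs with 1 ≤ n_f < n_i ≤ 8 and compute λ = 1240 / [13.6·9·(1/n_f² − 1/n_i²)].
Lines falling in [483, 540] nm: 7→5 (517.1 nm).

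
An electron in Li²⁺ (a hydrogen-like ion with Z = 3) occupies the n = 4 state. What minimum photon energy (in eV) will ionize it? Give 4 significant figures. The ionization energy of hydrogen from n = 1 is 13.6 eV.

E_n = −13.6 Z²/n² = −122.4/n² eV for Z = 3.
E_4 = −122.4/16 = −7.650 eV, so ionization (to E = 0) requires 7.650 eV.

7.650 eV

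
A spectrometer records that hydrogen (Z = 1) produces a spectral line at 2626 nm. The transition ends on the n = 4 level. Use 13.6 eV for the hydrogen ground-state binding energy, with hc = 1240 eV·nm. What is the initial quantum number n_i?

n_i = 6

The photon energy is ΔE = hc/λ = 1240 / 2626 = 0.4722 eV.
With Z = 1, ΔE = 13.60 × (1/n_f² − 1/n_i²), so 1/n_f² − 1/n_i² = 0.03472.
With n_f = 4: 1/n_i² = 1/16 − 0.03472 = 0.02778, so n_i ≈ 6.00.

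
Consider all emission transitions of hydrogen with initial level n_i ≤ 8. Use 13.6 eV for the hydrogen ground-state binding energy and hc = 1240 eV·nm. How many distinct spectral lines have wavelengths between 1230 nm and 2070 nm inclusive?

Enumerate all n_i → n_f pairs with 1 ≤ n_f < n_i ≤ 8 and compute λ = 1240 / [13.6·1·(1/n_f² − 1/n_i²)].
Lines falling in [1230, 2070] nm: 5→3 (1282 nm), 4→3 (1876 nm), 8→4 (1945 nm).

3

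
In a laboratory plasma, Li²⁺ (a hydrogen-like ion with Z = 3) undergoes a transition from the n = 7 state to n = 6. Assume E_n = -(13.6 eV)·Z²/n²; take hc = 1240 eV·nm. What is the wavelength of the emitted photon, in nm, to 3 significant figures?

1370 nm

For Z = 3 the level energies scale as Z², so the effective Rydberg energy is 13.6 × 9 = 122.4 eV.
ΔE = 122.4 × (1/6² − 1/7²) = 122.4 × 0.007370 = 0.9020 eV.
λ = hc/ΔE = 1240 / 0.9020 = 1370 nm.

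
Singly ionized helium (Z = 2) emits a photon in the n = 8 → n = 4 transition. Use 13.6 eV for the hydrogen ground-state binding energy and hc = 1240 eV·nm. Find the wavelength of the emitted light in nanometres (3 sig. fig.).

For Z = 2 the level energies scale as Z², so the effective Rydberg energy is 13.6 × 4 = 54.40 eV.
ΔE = 54.40 × (1/4² − 1/8²) = 54.40 × 0.04688 = 2.550 eV.
λ = hc/ΔE = 1240 / 2.550 = 486 nm.

486 nm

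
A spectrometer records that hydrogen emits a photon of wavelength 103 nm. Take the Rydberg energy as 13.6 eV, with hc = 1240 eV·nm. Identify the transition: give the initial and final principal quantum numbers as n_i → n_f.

The photon energy is ΔE = hc/λ = 1240 / 103 = 12.04 eV.
With Z = 1, ΔE = 13.60 × (1/n_f² − 1/n_i²), so 1/n_f² − 1/n_i² = 0.8852.
Trying n_f = 1 gives 1/n_i² = 0.1148, i.e. n_i ≈ 3; this pair matches.

n_i = 3, n_f = 1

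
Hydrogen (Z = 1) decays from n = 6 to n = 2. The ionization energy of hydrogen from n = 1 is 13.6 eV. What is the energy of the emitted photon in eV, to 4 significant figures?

E_6 = −13.60/36 = −0.3778 eV and E_2 = −13.60/4 = −3.400 eV.
The photon energy is |E_6 − E_2| = 3.022 eV.

3.022 eV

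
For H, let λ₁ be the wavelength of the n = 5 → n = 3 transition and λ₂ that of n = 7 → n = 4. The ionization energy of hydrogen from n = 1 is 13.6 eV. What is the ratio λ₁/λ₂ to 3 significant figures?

0.592

λ ∝ 1/ΔE ∝ 1/(1/n_f² − 1/n_i²), and the Z² and hc factors cancel in the ratio.
λ₁/λ₂ = (1/4² − 1/7²)/(1/3² − 1/5²) = 0.04209/0.07111 = 0.592.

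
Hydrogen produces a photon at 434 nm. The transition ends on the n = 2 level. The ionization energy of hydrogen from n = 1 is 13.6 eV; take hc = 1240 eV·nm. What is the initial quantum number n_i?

The photon energy is ΔE = hc/λ = 1240 / 434 = 2.857 eV.
With Z = 1, ΔE = 13.60 × (1/n_f² − 1/n_i²), so 1/n_f² − 1/n_i² = 0.2101.
With n_f = 2: 1/n_i² = 1/4 − 0.2101 = 0.03992, so n_i ≈ 5.01.

n_i = 5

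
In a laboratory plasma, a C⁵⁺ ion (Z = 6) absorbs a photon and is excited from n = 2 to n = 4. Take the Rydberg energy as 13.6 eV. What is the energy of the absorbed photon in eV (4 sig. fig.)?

91.80 eV

The Bohr energies scale as Z², so for Z = 6: E_n = −489.6/n² eV.
E_4 = −489.6/16 = −30.60 eV and E_2 = −489.6/4 = −122.4 eV.
The photon energy is |E_4 − E_2| = 91.80 eV.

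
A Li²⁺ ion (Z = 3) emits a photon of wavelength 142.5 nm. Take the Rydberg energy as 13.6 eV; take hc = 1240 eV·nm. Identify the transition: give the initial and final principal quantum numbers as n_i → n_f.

The photon energy is ΔE = hc/λ = 1240 / 142.5 = 8.702 eV.
With Z = 3, ΔE = 122.4 × (1/n_f² − 1/n_i²), so 1/n_f² − 1/n_i² = 0.07109.
Trying n_f = 3 gives 1/n_i² = 0.04002, i.e. n_i ≈ 5; this pair matches.

n_i = 5, n_f = 3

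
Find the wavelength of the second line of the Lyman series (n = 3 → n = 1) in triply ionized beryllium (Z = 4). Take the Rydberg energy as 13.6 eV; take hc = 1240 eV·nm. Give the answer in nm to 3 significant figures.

The Lyman series terminates on n_f = 1; the second line has n_i = 1+2 = 3.
ΔE = 217.6 × (1/1² − 1/3²) = 193.4 eV.
λ = 1240 / 193.4 = 6.41 nm.

6.41 nm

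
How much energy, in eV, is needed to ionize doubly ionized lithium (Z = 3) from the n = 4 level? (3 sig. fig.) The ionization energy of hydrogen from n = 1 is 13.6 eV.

7.65 eV

E_n = −13.6 Z²/n² = −122.4/n² eV for Z = 3.
E_4 = −122.4/16 = −7.65 eV, so ionization (to E = 0) requires 7.65 eV.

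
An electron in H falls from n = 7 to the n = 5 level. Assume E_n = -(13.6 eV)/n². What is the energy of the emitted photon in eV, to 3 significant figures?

E_7 = −13.60/49 = −0.2776 eV and E_5 = −13.60/25 = −0.5440 eV.
The photon energy is |E_7 − E_5| = 0.266 eV.

0.266 eV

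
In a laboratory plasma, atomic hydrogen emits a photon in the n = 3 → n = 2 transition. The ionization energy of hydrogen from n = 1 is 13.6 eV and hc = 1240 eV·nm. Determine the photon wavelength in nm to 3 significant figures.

ΔE = 13.60 × (1/2² − 1/3²) = 13.60 × 0.1389 = 1.889 eV.
λ = hc/ΔE = 1240 / 1.889 = 656 nm.

656 nm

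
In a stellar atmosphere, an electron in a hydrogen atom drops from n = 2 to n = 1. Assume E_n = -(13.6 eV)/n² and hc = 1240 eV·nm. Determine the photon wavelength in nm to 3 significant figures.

ΔE = 13.60 × (1/1² − 1/2²) = 13.60 × 0.7500 = 10.20 eV.
λ = hc/ΔE = 1240 / 10.20 = 122 nm.

122 nm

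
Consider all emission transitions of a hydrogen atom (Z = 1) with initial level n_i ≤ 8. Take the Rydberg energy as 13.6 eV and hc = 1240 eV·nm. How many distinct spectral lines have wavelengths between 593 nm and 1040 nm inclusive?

3

Enumerate all n_i → n_f pairs with 1 ≤ n_f < n_i ≤ 8 and compute λ = 1240 / [13.6·1·(1/n_f² − 1/n_i²)].
Lines falling in [593, 1040] nm: 3→2 (656.5 nm), 8→3 (954.9 nm), 7→3 (1005 nm).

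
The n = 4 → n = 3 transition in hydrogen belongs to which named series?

Paschen

The series is set by the lower level: n_f = 3 is the Paschen series.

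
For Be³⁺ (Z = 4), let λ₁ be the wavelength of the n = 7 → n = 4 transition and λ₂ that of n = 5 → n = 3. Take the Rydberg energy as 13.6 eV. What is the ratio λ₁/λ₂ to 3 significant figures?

λ ∝ 1/ΔE ∝ 1/(1/n_f² − 1/n_i²), and the Z² and hc factors cancel in the ratio.
λ₁/λ₂ = (1/3² − 1/5²)/(1/4² − 1/7²) = 0.07111/0.04209 = 1.69.

1.69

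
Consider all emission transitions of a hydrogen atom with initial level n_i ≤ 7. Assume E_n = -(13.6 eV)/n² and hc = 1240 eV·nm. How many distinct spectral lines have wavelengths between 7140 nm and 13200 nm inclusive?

2

Enumerate all n_i → n_f pairs with 1 ≤ n_f < n_i ≤ 7 and compute λ = 1240 / [13.6·1·(1/n_f² − 1/n_i²)].
Lines falling in [7140, 13200] nm: 6→5 (7460 nm), 7→6 (12370 nm).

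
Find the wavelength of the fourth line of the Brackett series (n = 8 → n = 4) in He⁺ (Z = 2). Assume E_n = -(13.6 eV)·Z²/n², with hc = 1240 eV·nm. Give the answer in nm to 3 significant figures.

The Brackett series terminates on n_f = 4; the fourth line has n_i = 4+4 = 8.
ΔE = 54.40 × (1/4² − 1/8²) = 2.550 eV.
λ = 1240 / 2.550 = 486 nm.

486 nm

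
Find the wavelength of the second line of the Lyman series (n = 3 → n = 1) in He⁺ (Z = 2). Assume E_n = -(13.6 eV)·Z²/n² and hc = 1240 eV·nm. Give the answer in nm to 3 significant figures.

The Lyman series terminates on n_f = 1; the second line has n_i = 1+2 = 3.
ΔE = 54.40 × (1/1² − 1/3²) = 48.36 eV.
λ = 1240 / 48.36 = 25.6 nm.

25.6 nm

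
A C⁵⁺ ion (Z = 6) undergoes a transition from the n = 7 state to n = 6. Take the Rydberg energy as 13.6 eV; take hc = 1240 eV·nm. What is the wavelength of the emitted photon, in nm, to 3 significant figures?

For Z = 6 the level energies scale as Z², so the effective Rydberg energy is 13.6 × 36 = 489.6 eV.
ΔE = 489.6 × (1/6² − 1/7²) = 489.6 × 0.007370 = 3.608 eV.
λ = hc/ΔE = 1240 / 3.608 = 344 nm.

344 nm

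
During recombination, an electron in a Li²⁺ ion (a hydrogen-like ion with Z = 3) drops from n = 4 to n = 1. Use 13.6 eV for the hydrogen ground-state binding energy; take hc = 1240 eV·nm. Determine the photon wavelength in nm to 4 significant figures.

For Z = 3 the level energies scale as Z², so the effective Rydberg energy is 13.6 × 9 = 122.4 eV.
ΔE = 122.4 × (1/1² − 1/4²) = 122.4 × 0.9375 = 114.8 eV.
λ = hc/ΔE = 1240 / 114.8 = 10.81 nm.

10.81 nm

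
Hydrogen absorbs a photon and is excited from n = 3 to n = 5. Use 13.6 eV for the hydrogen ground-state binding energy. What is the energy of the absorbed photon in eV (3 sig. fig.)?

E_5 = −13.60/25 = −0.5440 eV and E_3 = −13.60/9 = −1.511 eV.
The photon energy is |E_5 − E_3| = 0.967 eV.

0.967 eV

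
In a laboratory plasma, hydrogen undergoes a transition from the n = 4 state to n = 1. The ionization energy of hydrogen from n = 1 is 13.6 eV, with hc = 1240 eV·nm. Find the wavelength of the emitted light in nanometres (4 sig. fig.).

ΔE = 13.60 × (1/1² − 1/4²) = 13.60 × 0.9375 = 12.75 eV.
λ = hc/ΔE = 1240 / 12.75 = 97.25 nm.

97.25 nm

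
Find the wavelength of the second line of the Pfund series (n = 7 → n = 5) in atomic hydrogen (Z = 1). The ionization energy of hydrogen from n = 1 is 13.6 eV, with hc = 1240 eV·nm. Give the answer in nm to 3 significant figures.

4650 nm

The Pfund series terminates on n_f = 5; the second line has n_i = 5+2 = 7.
ΔE = 13.60 × (1/5² − 1/7²) = 0.2664 eV.
λ = 1240 / 0.2664 = 4650 nm.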